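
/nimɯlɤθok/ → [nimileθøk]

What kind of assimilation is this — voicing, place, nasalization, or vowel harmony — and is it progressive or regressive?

vowel harmony, progressive

/ɯ/→[i] /ɤ/→[e] /o/→[ø].
Vowels agree with the first vowel, so the harmony is progressive.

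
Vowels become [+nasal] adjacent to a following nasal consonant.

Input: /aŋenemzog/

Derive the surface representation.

/a/ before nasal /ŋ/ → [ã]
/e/ before nasal /n/ → [ẽ]
/e/ before nasal /m/ → [ẽ]

[ãŋẽnẽmzog]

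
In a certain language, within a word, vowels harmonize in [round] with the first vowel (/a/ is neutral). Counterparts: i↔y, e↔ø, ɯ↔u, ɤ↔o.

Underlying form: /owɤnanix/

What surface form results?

[owonanyx]

/ɤ/ harmonizes with /o/ ([+round]) → [o]
/i/ harmonizes with /o/ ([+round]) → [y]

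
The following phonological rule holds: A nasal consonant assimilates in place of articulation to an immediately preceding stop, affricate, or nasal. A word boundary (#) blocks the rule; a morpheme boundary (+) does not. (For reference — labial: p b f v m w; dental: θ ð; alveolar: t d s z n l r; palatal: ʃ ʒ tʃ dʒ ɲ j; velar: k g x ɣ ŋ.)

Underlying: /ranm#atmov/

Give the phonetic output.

/m/ after /n/ (alveolar) → [n]
/m/ after /t/ (alveolar) → [n]

[rann#atnov]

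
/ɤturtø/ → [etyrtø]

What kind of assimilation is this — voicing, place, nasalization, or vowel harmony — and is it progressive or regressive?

/ɤ/→[e] /u/→[y].
Vowels agree with the last vowel, so the harmony is regressive.

vowel harmony, regressive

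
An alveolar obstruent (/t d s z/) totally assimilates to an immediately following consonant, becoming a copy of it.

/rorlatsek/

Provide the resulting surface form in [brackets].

[rorlassek]

/t/ before /s/ → [s] (total assimilation)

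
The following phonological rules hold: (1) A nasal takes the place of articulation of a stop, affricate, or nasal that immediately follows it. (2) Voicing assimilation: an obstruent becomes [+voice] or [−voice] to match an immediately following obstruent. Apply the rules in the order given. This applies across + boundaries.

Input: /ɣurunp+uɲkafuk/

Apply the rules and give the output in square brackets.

Rule 1: /n/ before /p/ (labial) → [m]
Rule 1: /ɲ/ before /k/ (velar) → [ŋ]
After rule 1: ɣurump+uŋkafuk
Rule 2: no segment meets the rule's conditions; no change.

[ɣurump+uŋkafuk]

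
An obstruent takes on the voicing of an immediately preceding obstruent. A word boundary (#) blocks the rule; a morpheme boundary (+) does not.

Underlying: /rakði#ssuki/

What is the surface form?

/ð/ after /k/ (voiceless) → [θ]

[rakθi#ssuki]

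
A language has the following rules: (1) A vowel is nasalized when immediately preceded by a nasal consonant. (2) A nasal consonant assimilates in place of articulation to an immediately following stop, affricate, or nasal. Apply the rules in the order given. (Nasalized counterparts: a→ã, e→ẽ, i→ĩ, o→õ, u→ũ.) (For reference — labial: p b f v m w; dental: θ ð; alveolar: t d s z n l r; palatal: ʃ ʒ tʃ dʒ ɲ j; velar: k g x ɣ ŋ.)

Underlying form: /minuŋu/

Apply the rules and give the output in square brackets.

[mĩnũŋũ]

Rule 1: /i/ after nasal /m/ → [ĩ]
Rule 1: /u/ after nasal /n/ → [ũ]
Rule 1: /u/ after nasal /ŋ/ → [ũ]
After rule 1: mĩnũŋũ
Rule 2: no segment meets the rule's conditions; no change.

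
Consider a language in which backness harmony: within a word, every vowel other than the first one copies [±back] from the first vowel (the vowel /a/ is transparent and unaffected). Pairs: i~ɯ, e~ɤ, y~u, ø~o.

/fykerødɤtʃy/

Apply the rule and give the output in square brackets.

[fykerødetʃy]

/ɤ/ harmonizes with /y/ ([-back]) → [e]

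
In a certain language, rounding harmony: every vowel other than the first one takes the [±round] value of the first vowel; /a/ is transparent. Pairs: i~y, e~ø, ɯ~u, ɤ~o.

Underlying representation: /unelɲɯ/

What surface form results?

/e/ harmonizes with /u/ ([+round]) → [ø]
/ɯ/ harmonizes with /u/ ([+round]) → [u]

[unølɲu]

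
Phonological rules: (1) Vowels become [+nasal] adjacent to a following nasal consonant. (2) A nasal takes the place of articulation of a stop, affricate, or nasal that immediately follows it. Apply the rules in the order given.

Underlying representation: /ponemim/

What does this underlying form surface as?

Rule 1: /o/ before nasal /n/ → [õ]
Rule 1: /e/ before nasal /m/ → [ẽ]
Rule 1: /i/ before nasal /m/ → [ĩ]
After rule 1: põnẽmĩm
Rule 2: no segment meets the rule's conditions; no change.

[põnẽmĩm]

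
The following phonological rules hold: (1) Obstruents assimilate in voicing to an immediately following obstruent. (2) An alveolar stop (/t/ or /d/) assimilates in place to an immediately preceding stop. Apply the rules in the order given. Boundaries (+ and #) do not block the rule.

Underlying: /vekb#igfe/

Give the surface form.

Rule 1: /k/ before /b/ (voiced) → [g]
Rule 1: /g/ before /f/ (voiceless) → [k]
After rule 1: vegb#ikfe
Rule 2: no segment meets the rule's conditions; no change.

[vegb#ikfe]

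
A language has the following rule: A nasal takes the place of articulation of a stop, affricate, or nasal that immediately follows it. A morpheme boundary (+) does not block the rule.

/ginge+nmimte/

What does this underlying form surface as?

[giŋge+mminte]

/n/ before /g/ (velar) → [ŋ]
/n/ before /m/ (labial) → [m]
/m/ before /t/ (alveolar) → [n]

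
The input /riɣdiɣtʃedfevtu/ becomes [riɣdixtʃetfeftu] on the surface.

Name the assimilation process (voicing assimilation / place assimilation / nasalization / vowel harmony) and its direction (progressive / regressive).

voicing assimilation, regressive

/ɣ/→[x] /d/→[t] /v/→[f].
Each target copies a feature from the following segment, so the direction is regressive.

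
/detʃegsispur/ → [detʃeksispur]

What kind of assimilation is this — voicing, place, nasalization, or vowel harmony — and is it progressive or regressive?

voicing assimilation, regressive

/g/→[k].
Each target copies a feature from the following segment, so the direction is regressive.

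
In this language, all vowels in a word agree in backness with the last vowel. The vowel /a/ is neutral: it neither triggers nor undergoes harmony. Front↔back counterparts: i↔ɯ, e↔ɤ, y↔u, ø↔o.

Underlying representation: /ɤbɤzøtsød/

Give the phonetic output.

/ɤ/ harmonizes with /ø/ ([-back]) → [e]
/ɤ/ harmonizes with /ø/ ([-back]) → [e]

[ebezøtsød]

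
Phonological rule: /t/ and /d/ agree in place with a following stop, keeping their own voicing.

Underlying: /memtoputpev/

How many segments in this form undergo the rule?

1

/t/ before /p/ (labial) → [p]
1 segment changes.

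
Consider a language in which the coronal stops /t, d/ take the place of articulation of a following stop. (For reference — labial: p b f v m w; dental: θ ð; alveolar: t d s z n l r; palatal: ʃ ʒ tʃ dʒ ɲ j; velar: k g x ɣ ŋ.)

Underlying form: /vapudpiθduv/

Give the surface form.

/d/ before /p/ (labial) → [b]

[vapubpiθduv]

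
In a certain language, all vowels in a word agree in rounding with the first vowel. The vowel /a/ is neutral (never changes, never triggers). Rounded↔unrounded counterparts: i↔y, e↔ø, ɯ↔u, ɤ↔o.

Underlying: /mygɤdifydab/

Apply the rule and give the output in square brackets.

[mygodyfydab]

/ɤ/ harmonizes with /y/ ([+round]) → [o]
/i/ harmonizes with /y/ ([+round]) → [y]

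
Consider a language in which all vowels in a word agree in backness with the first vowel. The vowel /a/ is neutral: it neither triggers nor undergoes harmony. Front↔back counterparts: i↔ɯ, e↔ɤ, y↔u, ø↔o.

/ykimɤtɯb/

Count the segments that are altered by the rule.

2

/ɤ/ harmonizes with /y/ ([-back]) → [e]
/ɯ/ harmonizes with /y/ ([-back]) → [i]
2 segments change.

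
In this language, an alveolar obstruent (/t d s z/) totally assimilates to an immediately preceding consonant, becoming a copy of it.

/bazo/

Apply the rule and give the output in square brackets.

no segment meets the rule's conditions; no change.

[bazo]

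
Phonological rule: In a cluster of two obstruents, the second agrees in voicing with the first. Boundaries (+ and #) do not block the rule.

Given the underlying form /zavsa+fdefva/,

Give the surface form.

/s/ after /v/ (voiced) → [z]
/d/ after /f/ (voiceless) → [t]
/v/ after /f/ (voiceless) → [f]

[zavza+fteffa]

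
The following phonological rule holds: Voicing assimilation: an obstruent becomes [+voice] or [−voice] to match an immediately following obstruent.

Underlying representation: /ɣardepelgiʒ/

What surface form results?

[ɣardepelgiʒ]

no segment meets the rule's conditions; no change.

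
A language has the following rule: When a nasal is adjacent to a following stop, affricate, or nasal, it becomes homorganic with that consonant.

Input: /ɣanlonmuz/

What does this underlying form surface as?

[ɣanlommuz]

/n/ before /m/ (labial) → [m]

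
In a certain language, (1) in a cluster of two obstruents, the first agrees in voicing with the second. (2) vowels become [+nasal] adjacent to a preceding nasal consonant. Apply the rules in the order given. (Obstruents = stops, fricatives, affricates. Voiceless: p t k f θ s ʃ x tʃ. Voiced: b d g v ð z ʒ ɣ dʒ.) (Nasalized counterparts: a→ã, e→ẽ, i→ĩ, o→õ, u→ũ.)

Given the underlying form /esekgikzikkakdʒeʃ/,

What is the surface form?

[eseggigzikkagdʒeʃ]

Rule 1: /k/ before /g/ (voiced) → [g]
Rule 1: /k/ before /z/ (voiced) → [g]
Rule 1: /k/ before /dʒ/ (voiced) → [g]
After rule 1: eseggigzikkagdʒeʃ
Rule 2: no segment meets the rule's conditions; no change.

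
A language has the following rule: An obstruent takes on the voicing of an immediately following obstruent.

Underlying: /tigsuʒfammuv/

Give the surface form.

[tiksuʃfammuv]

/g/ before /s/ (voiceless) → [k]
/ʒ/ before /f/ (voiceless) → [ʃ]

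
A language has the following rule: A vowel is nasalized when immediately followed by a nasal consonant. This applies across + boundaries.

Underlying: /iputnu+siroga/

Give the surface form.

no segment meets the rule's conditions; no change.

[iputnu+siroga]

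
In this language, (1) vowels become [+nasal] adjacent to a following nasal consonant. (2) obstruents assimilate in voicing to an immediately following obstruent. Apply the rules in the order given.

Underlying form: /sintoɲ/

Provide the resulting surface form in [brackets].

Rule 1: /i/ before nasal /n/ → [ĩ]
Rule 1: /o/ before nasal /ɲ/ → [õ]
After rule 1: sĩntõɲ
Rule 2: no segment meets the rule's conditions; no change.

[sĩntõɲ]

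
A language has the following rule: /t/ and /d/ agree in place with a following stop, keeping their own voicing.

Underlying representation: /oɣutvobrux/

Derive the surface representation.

no segment meets the rule's conditions; no change.

[oɣutvobrux]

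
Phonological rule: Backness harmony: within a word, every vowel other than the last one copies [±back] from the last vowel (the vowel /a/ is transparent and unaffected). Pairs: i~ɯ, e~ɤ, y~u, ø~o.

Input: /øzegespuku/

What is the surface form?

[ozɤgɤspuku]

/ø/ harmonizes with /u/ ([+back]) → [o]
/e/ harmonizes with /u/ ([+back]) → [ɤ]
/e/ harmonizes with /u/ ([+back]) → [ɤ]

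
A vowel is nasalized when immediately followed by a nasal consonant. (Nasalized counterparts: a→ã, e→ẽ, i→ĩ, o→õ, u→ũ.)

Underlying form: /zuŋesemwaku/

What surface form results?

/u/ before nasal /ŋ/ → [ũ]
/e/ before nasal /m/ → [ẽ]

[zũŋesẽmwaku]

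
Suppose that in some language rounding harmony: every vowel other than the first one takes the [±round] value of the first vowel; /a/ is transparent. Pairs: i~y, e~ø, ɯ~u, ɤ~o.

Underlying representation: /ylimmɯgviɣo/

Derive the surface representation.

/i/ harmonizes with /y/ ([+round]) → [y]
/ɯ/ harmonizes with /y/ ([+round]) → [u]
/i/ harmonizes with /y/ ([+round]) → [y]

[ylymmugvyɣo]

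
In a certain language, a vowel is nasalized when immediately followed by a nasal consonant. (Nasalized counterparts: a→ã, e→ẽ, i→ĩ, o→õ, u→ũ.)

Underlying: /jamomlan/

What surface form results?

/a/ before nasal /m/ → [ã]
/o/ before nasal /m/ → [õ]
/a/ before nasal /n/ → [ã]

[jãmõmlãn]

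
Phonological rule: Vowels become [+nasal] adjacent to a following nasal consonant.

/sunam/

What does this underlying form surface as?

/u/ before nasal /n/ → [ũ]
/a/ before nasal /m/ → [ã]

[sũnãm]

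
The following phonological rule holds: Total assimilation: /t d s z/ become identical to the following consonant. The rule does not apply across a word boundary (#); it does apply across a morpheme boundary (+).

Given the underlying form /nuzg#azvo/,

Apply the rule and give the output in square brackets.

[nugg#avvo]

/z/ before /g/ → [g] (total assimilation)
/z/ before /v/ → [v] (total assimilation)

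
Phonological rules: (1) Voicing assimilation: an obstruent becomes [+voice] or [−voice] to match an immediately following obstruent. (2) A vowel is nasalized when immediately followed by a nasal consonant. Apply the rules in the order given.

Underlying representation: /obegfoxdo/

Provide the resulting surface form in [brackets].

[obekfoɣdo]

Rule 1: /g/ before /f/ (voiceless) → [k]
Rule 1: /x/ before /d/ (voiced) → [ɣ]
After rule 1: obekfoɣdo
Rule 2: no segment meets the rule's conditions; no change.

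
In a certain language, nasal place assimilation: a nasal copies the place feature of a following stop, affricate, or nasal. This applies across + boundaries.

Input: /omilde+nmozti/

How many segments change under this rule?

1

/n/ before /m/ (labial) → [m]
1 segment changes.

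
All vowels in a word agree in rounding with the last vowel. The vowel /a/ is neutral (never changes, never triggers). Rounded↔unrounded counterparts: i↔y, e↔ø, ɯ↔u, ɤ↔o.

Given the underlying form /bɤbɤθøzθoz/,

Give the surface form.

[boboθøzθoz]

/ɤ/ harmonizes with /o/ ([+round]) → [o]
/ɤ/ harmonizes with /o/ ([+round]) → [o]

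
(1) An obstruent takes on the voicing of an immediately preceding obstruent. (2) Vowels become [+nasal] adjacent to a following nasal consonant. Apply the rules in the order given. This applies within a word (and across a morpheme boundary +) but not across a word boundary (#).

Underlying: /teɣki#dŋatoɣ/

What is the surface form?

[teɣgi#dŋatoɣ]

Rule 1: /k/ after /ɣ/ (voiced) → [g]
After rule 1: teɣgi#dŋatoɣ
Rule 2: no segment meets the rule's conditions; no change.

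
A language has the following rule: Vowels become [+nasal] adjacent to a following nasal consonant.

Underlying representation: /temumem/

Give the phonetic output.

/e/ before nasal /m/ → [ẽ]
/u/ before nasal /m/ → [ũ]
/e/ before nasal /m/ → [ẽ]

[tẽmũmẽm]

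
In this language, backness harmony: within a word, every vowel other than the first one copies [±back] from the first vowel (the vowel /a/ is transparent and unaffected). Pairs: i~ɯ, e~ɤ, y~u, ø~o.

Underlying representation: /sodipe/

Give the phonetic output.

[sodɯpɤ]

/i/ harmonizes with /o/ ([+back]) → [ɯ]
/e/ harmonizes with /o/ ([+back]) → [ɤ]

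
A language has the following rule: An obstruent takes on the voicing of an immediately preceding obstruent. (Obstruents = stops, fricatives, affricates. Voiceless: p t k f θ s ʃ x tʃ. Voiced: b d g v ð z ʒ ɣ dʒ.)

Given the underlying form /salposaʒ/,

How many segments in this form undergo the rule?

No segment meets the rule's conditions.

0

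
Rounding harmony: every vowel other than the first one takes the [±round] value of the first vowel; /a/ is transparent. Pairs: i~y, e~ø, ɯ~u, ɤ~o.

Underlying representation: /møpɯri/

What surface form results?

[møpury]

/ɯ/ harmonizes with /ø/ ([+round]) → [u]
/i/ harmonizes with /ø/ ([+round]) → [y]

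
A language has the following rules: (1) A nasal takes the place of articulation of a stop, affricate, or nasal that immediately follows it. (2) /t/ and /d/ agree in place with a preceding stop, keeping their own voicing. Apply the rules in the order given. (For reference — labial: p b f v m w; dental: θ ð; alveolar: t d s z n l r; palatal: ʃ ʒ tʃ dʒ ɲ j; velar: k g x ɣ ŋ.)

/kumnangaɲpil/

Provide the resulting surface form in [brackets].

[kunnaŋgampil]

Rule 1: /m/ before /n/ (alveolar) → [n]
Rule 1: /n/ before /g/ (velar) → [ŋ]
Rule 1: /ɲ/ before /p/ (labial) → [m]
After rule 1: kunnaŋgampil
Rule 2: no segment meets the rule's conditions; no change.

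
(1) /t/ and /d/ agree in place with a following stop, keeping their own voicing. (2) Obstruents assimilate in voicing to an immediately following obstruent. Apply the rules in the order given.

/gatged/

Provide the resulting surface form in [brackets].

Rule 1: /t/ before /g/ (velar) → [k]
After rule 1: gakged
Rule 2: /k/ before /g/ (voiced) → [g]

[gagged]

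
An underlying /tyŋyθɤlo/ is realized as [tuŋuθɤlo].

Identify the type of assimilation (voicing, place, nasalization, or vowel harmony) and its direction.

/y/→[u] /y/→[u].
Vowels agree with the last vowel, so the harmony is regressive.

vowel harmony, regressive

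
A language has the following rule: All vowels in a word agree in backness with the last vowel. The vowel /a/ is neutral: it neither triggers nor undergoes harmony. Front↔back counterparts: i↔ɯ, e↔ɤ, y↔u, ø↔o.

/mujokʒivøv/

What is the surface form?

[myjøkʒivøv]

/u/ harmonizes with /ø/ ([-back]) → [y]
/o/ harmonizes with /ø/ ([-back]) → [ø]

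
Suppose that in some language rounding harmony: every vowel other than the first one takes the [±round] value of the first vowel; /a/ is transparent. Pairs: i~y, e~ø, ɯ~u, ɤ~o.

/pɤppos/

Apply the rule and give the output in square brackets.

[pɤppɤs]

/o/ harmonizes with /ɤ/ ([-round]) → [ɤ]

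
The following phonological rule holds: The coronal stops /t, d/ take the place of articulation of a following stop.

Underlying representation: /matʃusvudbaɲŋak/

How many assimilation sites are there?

/d/ before /b/ (labial) → [b]
1 segment changes.

1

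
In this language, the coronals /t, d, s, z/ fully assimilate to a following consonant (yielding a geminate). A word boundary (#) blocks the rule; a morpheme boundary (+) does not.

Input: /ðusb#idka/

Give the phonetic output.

/s/ before /b/ → [b] (total assimilation)
/d/ before /k/ → [k] (total assimilation)

[ðubb#ikka]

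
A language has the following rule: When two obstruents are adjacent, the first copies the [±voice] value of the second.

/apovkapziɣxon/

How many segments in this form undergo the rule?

/v/ before /k/ (voiceless) → [f]
/p/ before /z/ (voiced) → [b]
/ɣ/ before /x/ (voiceless) → [x]
3 segments change.

3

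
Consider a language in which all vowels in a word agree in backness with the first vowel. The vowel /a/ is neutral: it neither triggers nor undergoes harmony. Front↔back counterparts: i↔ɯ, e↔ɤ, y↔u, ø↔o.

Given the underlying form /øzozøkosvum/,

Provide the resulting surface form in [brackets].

[øzøzøkøsvym]

/o/ harmonizes with /ø/ ([-back]) → [ø]
/o/ harmonizes with /ø/ ([-back]) → [ø]
/u/ harmonizes with /ø/ ([-back]) → [y]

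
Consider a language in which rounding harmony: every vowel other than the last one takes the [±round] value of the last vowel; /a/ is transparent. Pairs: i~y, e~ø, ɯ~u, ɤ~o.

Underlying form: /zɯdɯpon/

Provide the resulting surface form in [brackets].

[zudupon]

/ɯ/ harmonizes with /o/ ([+round]) → [u]
/ɯ/ harmonizes with /o/ ([+round]) → [u]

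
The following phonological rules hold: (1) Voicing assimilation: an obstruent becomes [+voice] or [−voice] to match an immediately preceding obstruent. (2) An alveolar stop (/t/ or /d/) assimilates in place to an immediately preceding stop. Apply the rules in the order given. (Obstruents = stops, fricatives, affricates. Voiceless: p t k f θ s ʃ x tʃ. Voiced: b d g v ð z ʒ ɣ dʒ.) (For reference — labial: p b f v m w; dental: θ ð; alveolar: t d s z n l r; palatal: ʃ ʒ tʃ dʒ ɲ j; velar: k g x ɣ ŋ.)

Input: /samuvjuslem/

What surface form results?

[samuvjuslem]

Rule 1: no segment meets the rule's conditions; no change.
After rule 1: samuvjuslem
Rule 2: no segment meets the rule's conditions; no change.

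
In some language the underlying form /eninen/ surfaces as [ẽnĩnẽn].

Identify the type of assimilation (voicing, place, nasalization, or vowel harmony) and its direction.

/e/→[ẽ] /i/→[ĩ] /e/→[ẽ].
Each target copies a feature from the following segment, so the direction is regressive.

nasalization, regressive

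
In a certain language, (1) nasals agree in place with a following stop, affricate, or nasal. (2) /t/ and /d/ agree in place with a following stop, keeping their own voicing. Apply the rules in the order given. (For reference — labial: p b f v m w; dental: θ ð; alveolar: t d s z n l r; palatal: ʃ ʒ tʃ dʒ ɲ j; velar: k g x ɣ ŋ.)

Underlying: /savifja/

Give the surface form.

[savifja]

Rule 1: no segment meets the rule's conditions; no change.
After rule 1: savifja
Rule 2: no segment meets the rule's conditions; no change.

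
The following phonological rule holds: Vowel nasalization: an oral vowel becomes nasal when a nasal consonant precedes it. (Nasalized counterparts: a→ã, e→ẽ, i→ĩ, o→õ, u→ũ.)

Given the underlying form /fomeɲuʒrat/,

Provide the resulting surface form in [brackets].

/e/ after nasal /m/ → [ẽ]
/u/ after nasal /ɲ/ → [ũ]

[fomẽɲũʒrat]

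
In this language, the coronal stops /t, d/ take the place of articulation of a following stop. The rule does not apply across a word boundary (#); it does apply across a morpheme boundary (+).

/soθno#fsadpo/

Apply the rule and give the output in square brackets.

[soθno#fsabpo]

/d/ before /p/ (labial) → [b]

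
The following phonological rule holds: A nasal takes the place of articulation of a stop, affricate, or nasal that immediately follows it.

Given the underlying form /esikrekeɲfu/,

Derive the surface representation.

no segment meets the rule's conditions; no change.

[esikrekeɲfu]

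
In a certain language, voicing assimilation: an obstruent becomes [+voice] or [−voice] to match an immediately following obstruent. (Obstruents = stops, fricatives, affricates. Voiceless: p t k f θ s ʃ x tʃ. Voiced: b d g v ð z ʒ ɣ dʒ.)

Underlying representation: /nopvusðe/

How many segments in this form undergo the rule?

/p/ before /v/ (voiced) → [b]
/s/ before /ð/ (voiced) → [z]
2 segments change.

2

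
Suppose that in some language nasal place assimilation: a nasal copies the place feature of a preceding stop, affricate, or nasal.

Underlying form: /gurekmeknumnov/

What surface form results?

/m/ after /k/ (velar) → [ŋ]
/n/ after /k/ (velar) → [ŋ]
/n/ after /m/ (labial) → [m]

[gurekŋekŋummov]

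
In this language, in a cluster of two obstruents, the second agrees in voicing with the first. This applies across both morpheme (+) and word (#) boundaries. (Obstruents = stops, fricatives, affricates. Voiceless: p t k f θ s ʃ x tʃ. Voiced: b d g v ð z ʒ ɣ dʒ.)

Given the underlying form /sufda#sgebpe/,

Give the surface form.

/d/ after /f/ (voiceless) → [t]
/g/ after /s/ (voiceless) → [k]
/p/ after /b/ (voiced) → [b]

[sufta#skebbe]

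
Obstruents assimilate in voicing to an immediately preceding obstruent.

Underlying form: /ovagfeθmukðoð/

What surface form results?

[ovagveθmukθoð]

/f/ after /g/ (voiced) → [v]
/ð/ after /k/ (voiceless) → [θ]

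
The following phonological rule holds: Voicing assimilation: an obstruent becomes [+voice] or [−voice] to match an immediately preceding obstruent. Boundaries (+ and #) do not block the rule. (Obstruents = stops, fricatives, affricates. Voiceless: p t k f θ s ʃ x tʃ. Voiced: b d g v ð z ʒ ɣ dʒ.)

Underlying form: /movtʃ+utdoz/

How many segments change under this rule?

2

/tʃ/ after /v/ (voiced) → [dʒ]
/d/ after /t/ (voiceless) → [t]
2 segments change.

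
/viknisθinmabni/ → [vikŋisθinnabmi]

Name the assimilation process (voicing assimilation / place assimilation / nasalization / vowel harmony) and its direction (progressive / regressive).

/n/→[ŋ] /m/→[n] /n/→[m].
Each target copies a feature from the preceding segment, so the direction is progressive.

place assimilation, progressive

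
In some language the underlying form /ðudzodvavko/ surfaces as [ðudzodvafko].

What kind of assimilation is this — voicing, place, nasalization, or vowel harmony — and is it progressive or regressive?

voicing assimilation, regressive

/v/→[f].
Each target copies a feature from the following segment, so the direction is regressive.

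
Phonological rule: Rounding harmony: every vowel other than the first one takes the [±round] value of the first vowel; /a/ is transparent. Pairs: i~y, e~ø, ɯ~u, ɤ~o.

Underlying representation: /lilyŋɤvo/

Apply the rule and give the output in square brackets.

[liliŋɤvɤ]

/y/ harmonizes with /i/ ([-round]) → [i]
/o/ harmonizes with /i/ ([-round]) → [ɤ]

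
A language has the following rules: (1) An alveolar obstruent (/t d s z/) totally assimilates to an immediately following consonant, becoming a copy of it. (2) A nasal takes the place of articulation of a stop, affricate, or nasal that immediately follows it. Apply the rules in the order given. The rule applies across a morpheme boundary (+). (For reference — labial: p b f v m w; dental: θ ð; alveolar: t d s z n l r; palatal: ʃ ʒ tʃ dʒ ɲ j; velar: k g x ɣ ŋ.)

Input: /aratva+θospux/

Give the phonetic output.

Rule 1: /t/ before /v/ → [v] (total assimilation)
Rule 1: /s/ before /p/ → [p] (total assimilation)
After rule 1: aravva+θoppux
Rule 2: no segment meets the rule's conditions; no change.

[aravva+θoppux]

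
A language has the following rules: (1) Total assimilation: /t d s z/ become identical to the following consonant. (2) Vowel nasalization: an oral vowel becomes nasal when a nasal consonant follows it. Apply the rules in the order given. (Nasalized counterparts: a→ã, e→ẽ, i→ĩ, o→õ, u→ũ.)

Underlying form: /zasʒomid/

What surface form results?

Rule 1: /s/ before /ʒ/ → [ʒ] (total assimilation)
After rule 1: zaʒʒomid
Rule 2: /o/ before nasal /m/ → [õ]

[zaʒʒõmid]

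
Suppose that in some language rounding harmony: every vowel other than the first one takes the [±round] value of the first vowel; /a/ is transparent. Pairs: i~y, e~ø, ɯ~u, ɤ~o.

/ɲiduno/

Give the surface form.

/u/ harmonizes with /i/ ([-round]) → [ɯ]
/o/ harmonizes with /i/ ([-round]) → [ɤ]

[ɲidɯnɤ]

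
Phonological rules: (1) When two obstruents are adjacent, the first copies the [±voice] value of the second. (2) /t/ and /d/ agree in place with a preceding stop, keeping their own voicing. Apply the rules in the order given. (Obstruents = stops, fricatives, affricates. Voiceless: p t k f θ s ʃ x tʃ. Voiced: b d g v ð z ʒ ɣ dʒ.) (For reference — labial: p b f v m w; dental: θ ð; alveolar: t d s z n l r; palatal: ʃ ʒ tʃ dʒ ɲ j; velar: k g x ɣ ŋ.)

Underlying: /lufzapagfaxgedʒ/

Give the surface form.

Rule 1: /f/ before /z/ (voiced) → [v]
Rule 1: /g/ before /f/ (voiceless) → [k]
Rule 1: /x/ before /g/ (voiced) → [ɣ]
After rule 1: luvzapakfaɣgedʒ
Rule 2: no segment meets the rule's conditions; no change.

[luvzapakfaɣgedʒ]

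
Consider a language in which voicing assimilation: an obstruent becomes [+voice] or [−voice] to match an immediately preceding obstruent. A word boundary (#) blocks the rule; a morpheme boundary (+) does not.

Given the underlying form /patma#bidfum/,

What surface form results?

[patma#bidvum]

/f/ after /d/ (voiced) → [v]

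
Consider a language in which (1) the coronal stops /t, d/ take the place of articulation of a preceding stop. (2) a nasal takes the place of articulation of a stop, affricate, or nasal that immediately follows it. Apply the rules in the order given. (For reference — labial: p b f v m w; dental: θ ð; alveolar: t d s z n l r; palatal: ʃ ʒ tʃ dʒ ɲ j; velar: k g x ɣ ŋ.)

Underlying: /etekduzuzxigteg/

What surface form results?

[etekguzuzxigkeg]

Rule 1: /d/ after /k/ (velar) → [g]
Rule 1: /t/ after /g/ (velar) → [k]
After rule 1: etekguzuzxigkeg
Rule 2: no segment meets the rule's conditions; no change.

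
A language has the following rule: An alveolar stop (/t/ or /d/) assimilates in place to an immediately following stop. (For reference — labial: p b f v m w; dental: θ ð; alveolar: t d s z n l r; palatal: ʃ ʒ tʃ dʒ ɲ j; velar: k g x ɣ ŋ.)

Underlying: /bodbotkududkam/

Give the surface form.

[bobbokkudugkam]

/d/ before /b/ (labial) → [b]
/t/ before /k/ (velar) → [k]
/d/ before /k/ (velar) → [g]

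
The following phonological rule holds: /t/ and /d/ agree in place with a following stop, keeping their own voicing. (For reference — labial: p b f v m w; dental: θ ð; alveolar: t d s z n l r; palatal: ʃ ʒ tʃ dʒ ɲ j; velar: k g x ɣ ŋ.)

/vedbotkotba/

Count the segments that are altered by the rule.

/d/ before /b/ (labial) → [b]
/t/ before /k/ (velar) → [k]
/t/ before /b/ (labial) → [p]
3 segments change.

3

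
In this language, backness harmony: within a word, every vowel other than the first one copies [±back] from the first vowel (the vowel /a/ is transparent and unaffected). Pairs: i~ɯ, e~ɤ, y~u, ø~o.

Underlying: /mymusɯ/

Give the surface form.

[mymysi]

/u/ harmonizes with /y/ ([-back]) → [y]
/ɯ/ harmonizes with /y/ ([-back]) → [i]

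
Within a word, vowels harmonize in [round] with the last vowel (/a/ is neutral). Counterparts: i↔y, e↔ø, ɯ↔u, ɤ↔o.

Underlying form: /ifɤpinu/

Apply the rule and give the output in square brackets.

/i/ harmonizes with /u/ ([+round]) → [y]
/ɤ/ harmonizes with /u/ ([+round]) → [o]
/i/ harmonizes with /u/ ([+round]) → [y]

[yfopynu]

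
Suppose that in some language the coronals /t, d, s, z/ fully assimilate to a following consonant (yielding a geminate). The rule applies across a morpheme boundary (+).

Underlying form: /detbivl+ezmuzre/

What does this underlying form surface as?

[debbivl+emmurre]

/t/ before /b/ → [b] (total assimilation)
/z/ before /m/ → [m] (total assimilation)
/z/ before /r/ → [r] (total assimilation)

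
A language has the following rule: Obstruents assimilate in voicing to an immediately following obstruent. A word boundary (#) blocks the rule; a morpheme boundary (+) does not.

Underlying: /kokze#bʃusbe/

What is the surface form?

[kogze#pʃuzbe]

/k/ before /z/ (voiced) → [g]
/b/ before /ʃ/ (voiceless) → [p]
/s/ before /b/ (voiced) → [z]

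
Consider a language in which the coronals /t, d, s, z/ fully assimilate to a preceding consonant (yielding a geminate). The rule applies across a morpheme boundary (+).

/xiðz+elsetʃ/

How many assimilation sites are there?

2

/z/ after /ð/ → [ð] (total assimilation)
/s/ after /l/ → [l] (total assimilation)
2 segments change.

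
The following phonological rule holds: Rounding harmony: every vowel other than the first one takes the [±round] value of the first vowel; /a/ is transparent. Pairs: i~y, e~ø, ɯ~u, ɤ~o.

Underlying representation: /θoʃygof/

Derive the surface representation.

no segment meets the rule's conditions; no change.

[θoʃygof]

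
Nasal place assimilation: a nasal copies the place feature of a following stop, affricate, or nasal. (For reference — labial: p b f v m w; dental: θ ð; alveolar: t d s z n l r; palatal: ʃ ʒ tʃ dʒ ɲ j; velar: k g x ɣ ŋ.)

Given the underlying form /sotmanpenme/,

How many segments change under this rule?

/n/ before /p/ (labial) → [m]
/n/ before /m/ (labial) → [m]
2 segments change.

2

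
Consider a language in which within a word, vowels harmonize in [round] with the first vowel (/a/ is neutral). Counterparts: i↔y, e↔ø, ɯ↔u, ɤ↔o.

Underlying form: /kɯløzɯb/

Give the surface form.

[kɯlezɯb]

/ø/ harmonizes with /ɯ/ ([-round]) → [e]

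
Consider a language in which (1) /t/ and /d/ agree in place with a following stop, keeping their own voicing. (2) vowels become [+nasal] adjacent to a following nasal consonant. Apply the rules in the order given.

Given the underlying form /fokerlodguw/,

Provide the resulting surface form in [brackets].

[fokerlogguw]

Rule 1: /d/ before /g/ (velar) → [g]
After rule 1: fokerlogguw
Rule 2: no segment meets the rule's conditions; no change.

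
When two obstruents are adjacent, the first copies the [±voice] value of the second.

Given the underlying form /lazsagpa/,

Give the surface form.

[lassakpa]

/z/ before /s/ (voiceless) → [s]
/g/ before /p/ (voiceless) → [k]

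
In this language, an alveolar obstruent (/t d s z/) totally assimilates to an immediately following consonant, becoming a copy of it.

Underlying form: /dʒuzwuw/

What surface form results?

[dʒuwwuw]

/z/ before /w/ → [w] (total assimilation)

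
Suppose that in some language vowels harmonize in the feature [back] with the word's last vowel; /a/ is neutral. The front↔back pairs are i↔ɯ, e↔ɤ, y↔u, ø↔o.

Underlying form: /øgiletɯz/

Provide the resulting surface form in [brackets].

[ogɯlɤtɯz]

/ø/ harmonizes with /ɯ/ ([+back]) → [o]
/i/ harmonizes with /ɯ/ ([+back]) → [ɯ]
/e/ harmonizes with /ɯ/ ([+back]) → [ɤ]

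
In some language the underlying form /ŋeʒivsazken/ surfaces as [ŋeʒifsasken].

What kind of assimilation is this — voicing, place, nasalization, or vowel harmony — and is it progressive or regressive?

/v/→[f] /z/→[s].
Each target copies a feature from the following segment, so the direction is regressive.

voicing assimilation, regressive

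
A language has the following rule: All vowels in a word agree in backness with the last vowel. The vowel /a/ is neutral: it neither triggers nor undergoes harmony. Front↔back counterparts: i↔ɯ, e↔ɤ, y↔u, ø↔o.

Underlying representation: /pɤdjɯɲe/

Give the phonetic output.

[pedjiɲe]

/ɤ/ harmonizes with /e/ ([-back]) → [e]
/ɯ/ harmonizes with /e/ ([-back]) → [i]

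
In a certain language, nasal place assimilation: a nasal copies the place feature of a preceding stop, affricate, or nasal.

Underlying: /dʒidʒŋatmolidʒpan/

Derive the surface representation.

/ŋ/ after /dʒ/ (palatal) → [ɲ]
/m/ after /t/ (alveolar) → [n]

[dʒidʒɲatnolidʒpan]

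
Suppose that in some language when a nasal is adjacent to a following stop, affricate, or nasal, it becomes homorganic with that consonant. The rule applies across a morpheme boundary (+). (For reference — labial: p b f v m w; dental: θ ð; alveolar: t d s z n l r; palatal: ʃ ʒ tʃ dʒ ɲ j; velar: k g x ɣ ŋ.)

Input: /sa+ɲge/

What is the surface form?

[sa+ŋge]

/ɲ/ before /g/ (velar) → [ŋ]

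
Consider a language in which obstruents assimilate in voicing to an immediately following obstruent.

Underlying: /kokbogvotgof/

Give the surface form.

[kogbogvodgof]

/k/ before /b/ (voiced) → [g]
/t/ before /g/ (voiced) → [d]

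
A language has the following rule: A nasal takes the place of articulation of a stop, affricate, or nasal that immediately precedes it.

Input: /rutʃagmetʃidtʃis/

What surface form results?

/m/ after /g/ (velar) → [ŋ]

[rutʃagŋetʃidtʃis]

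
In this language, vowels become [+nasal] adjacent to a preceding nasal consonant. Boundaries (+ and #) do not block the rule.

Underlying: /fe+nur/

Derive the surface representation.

/u/ after nasal /n/ → [ũ]

[fe+nũr]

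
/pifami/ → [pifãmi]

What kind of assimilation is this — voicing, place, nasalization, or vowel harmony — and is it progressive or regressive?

nasalization, regressive

/a/→[ã].
Each target copies a feature from the following segment, so the direction is regressive.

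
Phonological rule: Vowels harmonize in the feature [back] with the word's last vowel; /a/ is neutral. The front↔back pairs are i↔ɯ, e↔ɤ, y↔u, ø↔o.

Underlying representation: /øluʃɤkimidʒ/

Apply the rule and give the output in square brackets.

[ølyʃekimidʒ]

/u/ harmonizes with /i/ ([-back]) → [y]
/ɤ/ harmonizes with /i/ ([-back]) → [e]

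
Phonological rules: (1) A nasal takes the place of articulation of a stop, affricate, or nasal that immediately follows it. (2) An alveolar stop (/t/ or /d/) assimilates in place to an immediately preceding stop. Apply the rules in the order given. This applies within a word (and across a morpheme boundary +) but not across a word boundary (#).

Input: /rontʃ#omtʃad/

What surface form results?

[roɲtʃ#oɲtʃad]

Rule 1: /n/ before /tʃ/ (palatal) → [ɲ]
Rule 1: /m/ before /tʃ/ (palatal) → [ɲ]
After rule 1: roɲtʃ#oɲtʃad
Rule 2: no segment meets the rule's conditions; no change.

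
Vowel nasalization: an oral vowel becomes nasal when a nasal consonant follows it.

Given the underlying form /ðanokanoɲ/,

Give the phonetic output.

/a/ before nasal /n/ → [ã]
/a/ before nasal /n/ → [ã]
/o/ before nasal /ɲ/ → [õ]

[ðãnokãnõɲ]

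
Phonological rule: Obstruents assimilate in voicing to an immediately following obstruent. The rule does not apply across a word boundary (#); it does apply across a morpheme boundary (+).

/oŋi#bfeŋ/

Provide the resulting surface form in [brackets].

[oŋi#pfeŋ]

/b/ before /f/ (voiceless) → [p]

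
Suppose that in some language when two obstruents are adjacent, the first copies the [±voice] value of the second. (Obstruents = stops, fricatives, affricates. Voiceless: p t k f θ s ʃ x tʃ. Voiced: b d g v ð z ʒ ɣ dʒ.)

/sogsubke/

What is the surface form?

/g/ before /s/ (voiceless) → [k]
/b/ before /k/ (voiceless) → [p]

[soksupke]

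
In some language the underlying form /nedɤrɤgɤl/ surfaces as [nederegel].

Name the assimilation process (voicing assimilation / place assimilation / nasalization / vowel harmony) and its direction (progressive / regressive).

/ɤ/→[e] /ɤ/→[e] /ɤ/→[e].
Vowels agree with the first vowel, so the harmony is progressive.

vowel harmony, progressive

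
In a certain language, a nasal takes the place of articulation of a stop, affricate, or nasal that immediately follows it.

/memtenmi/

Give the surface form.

/m/ before /t/ (alveolar) → [n]
/n/ before /m/ (labial) → [m]

[mentemmi]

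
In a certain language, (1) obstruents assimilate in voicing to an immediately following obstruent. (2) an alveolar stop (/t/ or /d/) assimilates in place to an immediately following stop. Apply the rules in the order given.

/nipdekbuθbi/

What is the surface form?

Rule 1: /p/ before /d/ (voiced) → [b]
Rule 1: /k/ before /b/ (voiced) → [g]
Rule 1: /θ/ before /b/ (voiced) → [ð]
After rule 1: nibdegbuðbi
Rule 2: no segment meets the rule's conditions; no change.

[nibdegbuðbi]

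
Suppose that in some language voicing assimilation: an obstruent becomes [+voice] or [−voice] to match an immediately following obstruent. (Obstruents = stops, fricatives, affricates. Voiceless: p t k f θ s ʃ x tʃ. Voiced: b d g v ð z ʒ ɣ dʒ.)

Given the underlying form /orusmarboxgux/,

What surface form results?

[orusmarboɣgux]

/x/ before /g/ (voiced) → [ɣ]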